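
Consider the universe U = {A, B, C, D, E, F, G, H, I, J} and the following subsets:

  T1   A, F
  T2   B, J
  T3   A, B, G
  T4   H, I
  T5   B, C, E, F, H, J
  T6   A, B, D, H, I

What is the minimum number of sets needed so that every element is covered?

T3, T5, T6 together cover {A, B, C, D, E, F, G, H, I, J} — every element.
No 2 of the 6 sets cover everything (all 15 pairs fall short), so 3 is minimum.

3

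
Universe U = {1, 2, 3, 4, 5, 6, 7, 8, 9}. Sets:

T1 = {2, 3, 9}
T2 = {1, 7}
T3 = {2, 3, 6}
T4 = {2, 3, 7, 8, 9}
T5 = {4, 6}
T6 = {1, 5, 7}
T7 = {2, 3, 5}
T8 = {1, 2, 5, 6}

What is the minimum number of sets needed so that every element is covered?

T4, T5, T6 together cover {1, 2, 3, 4, 5, 6, 7, 8, 9} — every element.
No 2 of the 8 sets cover everything (all 28 pairs fall short), so 3 is minimum.

3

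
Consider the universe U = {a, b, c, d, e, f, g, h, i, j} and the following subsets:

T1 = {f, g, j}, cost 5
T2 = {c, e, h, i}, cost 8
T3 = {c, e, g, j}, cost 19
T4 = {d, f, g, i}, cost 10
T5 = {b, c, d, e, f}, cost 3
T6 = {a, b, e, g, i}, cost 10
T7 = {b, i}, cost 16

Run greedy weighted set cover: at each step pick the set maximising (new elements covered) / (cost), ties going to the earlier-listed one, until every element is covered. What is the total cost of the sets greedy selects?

26

Pick 1: T5 adds 5 new (b, c, d, e, f) at cost 3 (ratio 5/3).
Pick 2: T1 adds 2 new (g, j) at cost 5 (ratio 2/5).
Pick 3: T2 adds 2 new (h, i) at cost 8 (ratio 2/8).
Pick 4: T6 adds 1 new (a) at cost 10 (ratio 1/10).
Greedy total cost: 3 + 5 + 8 + 10 = 26.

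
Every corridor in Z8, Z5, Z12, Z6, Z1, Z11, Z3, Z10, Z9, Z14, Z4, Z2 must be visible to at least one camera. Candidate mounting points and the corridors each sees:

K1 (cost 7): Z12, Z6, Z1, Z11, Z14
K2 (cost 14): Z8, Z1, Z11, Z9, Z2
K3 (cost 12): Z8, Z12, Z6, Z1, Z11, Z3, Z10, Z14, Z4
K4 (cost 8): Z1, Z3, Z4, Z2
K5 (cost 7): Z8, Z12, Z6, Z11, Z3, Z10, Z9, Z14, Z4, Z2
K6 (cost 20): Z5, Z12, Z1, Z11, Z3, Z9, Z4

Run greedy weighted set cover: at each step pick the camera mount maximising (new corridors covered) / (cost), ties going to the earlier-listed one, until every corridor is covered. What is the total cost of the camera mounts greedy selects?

34

Pick 1: K5 adds 10 new (Z8, Z12, Z6, Z11, Z3, Z10, Z9, Z14, Z4, Z2) at cost 7 (ratio 10/7).
Pick 2: K1 adds 1 new (Z1) at cost 7 (ratio 1/7).
Pick 3: K6 adds 1 new (Z5) at cost 20 (ratio 1/20).
Greedy total cost: 7 + 7 + 20 = 34. (The true optimum is 27, so greedy overshoots here.)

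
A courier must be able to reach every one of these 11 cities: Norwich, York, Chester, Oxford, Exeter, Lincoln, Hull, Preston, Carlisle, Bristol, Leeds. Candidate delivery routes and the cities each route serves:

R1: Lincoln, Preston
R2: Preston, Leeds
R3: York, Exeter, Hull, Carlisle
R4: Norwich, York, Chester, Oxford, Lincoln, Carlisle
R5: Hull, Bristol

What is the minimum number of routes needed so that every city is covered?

4

R2, R3, R4, R5 together cover {Norwich, York, Chester, Oxford, Exeter, Lincoln, Hull, Preston, Carlisle, Bristol, Leeds} — every city.
No 3 of the 5 routes cover everything (all 10 triples fall short), so 4 is minimum.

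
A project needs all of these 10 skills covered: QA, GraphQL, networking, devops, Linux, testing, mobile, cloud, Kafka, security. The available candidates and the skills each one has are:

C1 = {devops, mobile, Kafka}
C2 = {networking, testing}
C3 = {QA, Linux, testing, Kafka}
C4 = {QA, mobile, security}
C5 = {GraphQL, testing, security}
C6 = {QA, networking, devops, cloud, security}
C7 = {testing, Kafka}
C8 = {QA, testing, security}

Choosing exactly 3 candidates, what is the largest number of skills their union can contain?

Choosing C1, C3, C6 covers {QA, networking, devops, Linux, testing, mobile, cloud, Kafka, security} — 9 skills.
No choice of 3 candidates does better; here GraphQL is left uncovered.

9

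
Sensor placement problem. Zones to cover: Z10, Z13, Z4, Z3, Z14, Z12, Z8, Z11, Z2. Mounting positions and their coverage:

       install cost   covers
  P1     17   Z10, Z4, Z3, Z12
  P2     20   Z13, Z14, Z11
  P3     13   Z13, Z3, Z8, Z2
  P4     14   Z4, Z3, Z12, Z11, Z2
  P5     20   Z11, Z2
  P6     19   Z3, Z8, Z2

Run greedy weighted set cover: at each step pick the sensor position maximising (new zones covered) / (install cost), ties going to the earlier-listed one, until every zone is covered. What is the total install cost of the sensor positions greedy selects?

64

Pick 1: P4 adds 5 new (Z4, Z3, Z12, Z11, Z2) at install cost 14 (ratio 5/14).
Pick 2: P3 adds 2 new (Z13, Z8) at install cost 13 (ratio 2/13).
Pick 3: P1 adds 1 new (Z10) at install cost 17 (ratio 1/17).
Pick 4: P2 adds 1 new (Z14) at install cost 20 (ratio 1/20).
Greedy total install cost: 14 + 13 + 17 + 20 = 64. (The true optimum is 50, so greedy overshoots here.)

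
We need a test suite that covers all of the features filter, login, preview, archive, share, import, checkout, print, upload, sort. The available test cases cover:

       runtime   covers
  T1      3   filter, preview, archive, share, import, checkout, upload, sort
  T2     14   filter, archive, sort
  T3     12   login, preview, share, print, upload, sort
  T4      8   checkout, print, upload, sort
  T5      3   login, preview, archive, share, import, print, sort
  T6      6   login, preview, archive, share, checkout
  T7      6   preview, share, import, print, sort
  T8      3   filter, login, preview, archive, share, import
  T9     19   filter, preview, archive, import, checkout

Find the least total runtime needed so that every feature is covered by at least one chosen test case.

6

T1, T5 cover every feature at runtime 3 + 3 = 6.
Any cover uses at least 2 test cases; among all covering selections none totals below 6.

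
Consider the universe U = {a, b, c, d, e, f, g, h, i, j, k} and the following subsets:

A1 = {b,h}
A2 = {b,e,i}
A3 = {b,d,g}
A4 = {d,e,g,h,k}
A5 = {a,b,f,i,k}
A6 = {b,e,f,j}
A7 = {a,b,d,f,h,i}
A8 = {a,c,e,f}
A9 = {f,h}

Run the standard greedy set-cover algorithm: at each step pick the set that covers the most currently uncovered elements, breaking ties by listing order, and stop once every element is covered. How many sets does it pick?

4

Pick 1: A7 covers 6 new elements (a, b, d, f, h, i).
Pick 2: A4 covers 3 new elements (e, g, k).
Pick 3: A6 covers 1 new elements (j).
Pick 4: A8 covers 1 new elements (c).
Greedy uses 4 sets.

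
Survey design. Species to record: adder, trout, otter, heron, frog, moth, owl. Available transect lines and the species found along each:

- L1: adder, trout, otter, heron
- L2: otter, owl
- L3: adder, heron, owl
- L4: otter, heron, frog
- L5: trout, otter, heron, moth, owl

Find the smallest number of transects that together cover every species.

L1, L4, L5 together cover {adder, trout, otter, heron, frog, moth, owl} — every species.
No 2 of the 5 transects cover everything (all 10 pairs fall short), so 3 is minimum.

3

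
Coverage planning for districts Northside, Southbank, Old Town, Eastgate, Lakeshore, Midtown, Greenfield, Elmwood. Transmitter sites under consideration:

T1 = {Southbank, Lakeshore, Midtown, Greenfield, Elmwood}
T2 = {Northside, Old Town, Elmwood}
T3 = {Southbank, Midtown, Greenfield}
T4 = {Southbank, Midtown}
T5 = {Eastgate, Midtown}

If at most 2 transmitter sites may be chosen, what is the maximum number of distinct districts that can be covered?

Choosing T1, T2 covers {Northside, Southbank, Old Town, Lakeshore, Midtown, Greenfield, Elmwood} — 7 districts.
No choice of 2 transmitter sites does better; here Eastgate is left uncovered.

7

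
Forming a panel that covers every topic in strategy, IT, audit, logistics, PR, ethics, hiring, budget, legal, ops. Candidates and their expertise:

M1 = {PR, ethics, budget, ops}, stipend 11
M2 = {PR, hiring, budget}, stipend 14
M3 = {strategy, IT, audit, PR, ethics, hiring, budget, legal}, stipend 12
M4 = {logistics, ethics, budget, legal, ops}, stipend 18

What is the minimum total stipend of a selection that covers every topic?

30

M3, M4 cover every topic at stipend 12 + 18 = 30.
Any cover uses at least 2 members; among all covering selections none totals below 30.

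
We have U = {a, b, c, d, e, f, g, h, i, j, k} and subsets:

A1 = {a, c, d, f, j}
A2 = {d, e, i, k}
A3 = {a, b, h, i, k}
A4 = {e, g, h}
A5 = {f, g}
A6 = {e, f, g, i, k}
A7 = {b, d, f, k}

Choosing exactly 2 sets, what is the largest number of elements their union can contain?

Choosing A1, A3 covers {a, b, c, d, f, h, i, j, k} — 9 elements.
No choice of 2 sets does better; here e, g are left uncovered.

9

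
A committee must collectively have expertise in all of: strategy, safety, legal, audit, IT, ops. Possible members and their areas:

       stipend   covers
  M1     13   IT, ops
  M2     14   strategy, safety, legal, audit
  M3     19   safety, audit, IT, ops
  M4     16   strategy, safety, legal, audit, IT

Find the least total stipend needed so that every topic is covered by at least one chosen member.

M1, M2 cover every topic at stipend 13 + 14 = 27.
Any cover uses at least 2 members; among all covering selections none totals below 27.

27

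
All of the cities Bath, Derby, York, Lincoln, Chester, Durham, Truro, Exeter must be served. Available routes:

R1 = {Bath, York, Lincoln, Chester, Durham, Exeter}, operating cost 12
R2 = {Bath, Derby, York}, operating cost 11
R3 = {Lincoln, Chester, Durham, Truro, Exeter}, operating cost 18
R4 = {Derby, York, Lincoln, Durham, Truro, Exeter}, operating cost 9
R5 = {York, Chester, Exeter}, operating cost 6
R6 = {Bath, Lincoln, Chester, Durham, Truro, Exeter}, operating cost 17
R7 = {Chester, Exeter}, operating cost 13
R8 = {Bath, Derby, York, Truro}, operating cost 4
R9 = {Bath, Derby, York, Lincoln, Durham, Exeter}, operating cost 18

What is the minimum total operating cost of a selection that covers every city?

R1, R8 cover every city at operating cost 12 + 4 = 16.
Any cover uses at least 2 routes; among all covering selections none totals below 16.

16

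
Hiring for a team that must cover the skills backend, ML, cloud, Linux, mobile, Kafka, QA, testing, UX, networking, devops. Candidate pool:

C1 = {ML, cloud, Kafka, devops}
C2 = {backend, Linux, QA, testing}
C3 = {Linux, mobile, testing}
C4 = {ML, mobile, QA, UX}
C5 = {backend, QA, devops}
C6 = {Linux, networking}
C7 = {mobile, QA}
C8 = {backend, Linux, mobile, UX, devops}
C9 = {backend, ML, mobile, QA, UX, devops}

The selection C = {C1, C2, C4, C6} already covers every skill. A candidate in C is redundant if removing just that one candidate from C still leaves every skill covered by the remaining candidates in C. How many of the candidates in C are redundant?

Drop C1: cloud, Kafka, devops uncovered — not redundant.
Drop C2: backend, testing uncovered — not redundant.
Drop C4: mobile, UX uncovered — not redundant.
Drop C6: networking uncovered — not redundant.
None of the candidates in C is redundant.

0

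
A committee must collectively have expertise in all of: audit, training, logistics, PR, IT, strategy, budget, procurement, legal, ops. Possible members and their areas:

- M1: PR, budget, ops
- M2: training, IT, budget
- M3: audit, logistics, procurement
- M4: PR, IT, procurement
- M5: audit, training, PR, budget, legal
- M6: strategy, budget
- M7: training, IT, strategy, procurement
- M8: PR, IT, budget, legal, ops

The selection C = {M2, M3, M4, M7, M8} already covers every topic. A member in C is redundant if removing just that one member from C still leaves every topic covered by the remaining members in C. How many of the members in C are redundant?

2

Drop M2: the rest still cover every topic — redundant.
Drop M3: audit, logistics uncovered — not redundant.
Drop M4: the rest still cover every topic — redundant.
Drop M7: strategy uncovered — not redundant.
Drop M8: legal, ops uncovered — not redundant.
2 redundant: M2, M4.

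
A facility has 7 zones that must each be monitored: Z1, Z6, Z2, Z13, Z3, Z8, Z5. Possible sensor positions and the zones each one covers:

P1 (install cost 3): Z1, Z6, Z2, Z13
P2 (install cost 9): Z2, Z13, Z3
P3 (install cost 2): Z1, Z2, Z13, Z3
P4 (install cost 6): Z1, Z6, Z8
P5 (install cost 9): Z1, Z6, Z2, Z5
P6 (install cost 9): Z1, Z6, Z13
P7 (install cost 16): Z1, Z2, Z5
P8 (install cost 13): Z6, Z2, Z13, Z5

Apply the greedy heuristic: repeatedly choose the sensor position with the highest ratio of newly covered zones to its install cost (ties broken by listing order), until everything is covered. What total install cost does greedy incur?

20

Pick 1: P3 adds 4 new (Z1, Z2, Z13, Z3) at install cost 2 (ratio 4/2).
Pick 2: P1 adds 1 new (Z6) at install cost 3 (ratio 1/3).
Pick 3: P4 adds 1 new (Z8) at install cost 6 (ratio 1/6).
Pick 4: P5 adds 1 new (Z5) at install cost 9 (ratio 1/9).
Greedy total install cost: 2 + 3 + 6 + 9 = 20. (The true optimum is 17, so greedy overshoots here.)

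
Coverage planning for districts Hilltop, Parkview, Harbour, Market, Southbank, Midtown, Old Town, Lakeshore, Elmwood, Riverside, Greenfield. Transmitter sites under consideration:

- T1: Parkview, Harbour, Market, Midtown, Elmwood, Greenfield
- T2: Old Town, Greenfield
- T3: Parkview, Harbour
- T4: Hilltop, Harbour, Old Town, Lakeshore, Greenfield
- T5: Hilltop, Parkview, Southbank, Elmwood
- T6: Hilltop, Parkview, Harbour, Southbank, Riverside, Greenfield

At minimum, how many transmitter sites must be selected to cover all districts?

T1, T4, T6 together cover {Hilltop, Parkview, Harbour, Market, Southbank, Midtown, Old Town, Lakeshore, Elmwood, Riverside, Greenfield} — every district.
No 2 of the 6 transmitter sites cover everything (all 15 pairs fall short), so 3 is minimum.

3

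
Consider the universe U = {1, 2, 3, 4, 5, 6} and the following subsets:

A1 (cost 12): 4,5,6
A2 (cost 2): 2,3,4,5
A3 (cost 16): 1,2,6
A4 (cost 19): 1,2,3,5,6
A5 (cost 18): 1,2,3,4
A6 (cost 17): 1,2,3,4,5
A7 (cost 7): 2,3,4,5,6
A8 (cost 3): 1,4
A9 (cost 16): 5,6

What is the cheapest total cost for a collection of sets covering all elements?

10

A7, A8 cover every element at cost 7 + 3 = 10.
Any cover uses at least 2 sets; among all covering selections none totals below 10.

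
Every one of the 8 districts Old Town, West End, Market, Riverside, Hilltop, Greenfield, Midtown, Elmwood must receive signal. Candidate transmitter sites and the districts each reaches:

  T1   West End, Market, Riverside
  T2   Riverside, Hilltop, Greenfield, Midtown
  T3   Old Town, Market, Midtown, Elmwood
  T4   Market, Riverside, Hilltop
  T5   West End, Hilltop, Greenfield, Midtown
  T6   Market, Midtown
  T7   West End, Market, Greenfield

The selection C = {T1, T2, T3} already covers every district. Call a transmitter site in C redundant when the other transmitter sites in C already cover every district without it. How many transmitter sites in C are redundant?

Drop T1: West End uncovered — not redundant.
Drop T2: Hilltop, Greenfield uncovered — not redundant.
Drop T3: Old Town, Elmwood uncovered — not redundant.
None of the transmitter sites in C is redundant.

0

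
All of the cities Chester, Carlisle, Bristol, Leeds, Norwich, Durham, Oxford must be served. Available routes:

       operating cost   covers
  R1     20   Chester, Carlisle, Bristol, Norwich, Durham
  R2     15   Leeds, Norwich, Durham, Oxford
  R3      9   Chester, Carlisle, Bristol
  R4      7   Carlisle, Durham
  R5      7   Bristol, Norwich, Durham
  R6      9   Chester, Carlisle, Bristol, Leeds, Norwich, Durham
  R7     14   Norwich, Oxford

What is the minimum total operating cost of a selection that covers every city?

R6, R7 cover every city at operating cost 9 + 14 = 23.
Any cover uses at least 2 routes; among all covering selections none totals below 23.

23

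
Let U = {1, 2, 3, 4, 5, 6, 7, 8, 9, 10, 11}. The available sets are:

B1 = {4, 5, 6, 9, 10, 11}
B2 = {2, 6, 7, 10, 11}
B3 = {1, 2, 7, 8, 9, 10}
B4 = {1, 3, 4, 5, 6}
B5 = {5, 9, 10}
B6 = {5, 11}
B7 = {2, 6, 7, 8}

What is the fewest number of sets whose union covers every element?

3

B1, B3, B4 together cover {1, 2, 3, 4, 5, 6, 7, 8, 9, 10, 11} — every element.
No 2 of the 7 sets cover everything (all 21 pairs fall short), so 3 is minimum.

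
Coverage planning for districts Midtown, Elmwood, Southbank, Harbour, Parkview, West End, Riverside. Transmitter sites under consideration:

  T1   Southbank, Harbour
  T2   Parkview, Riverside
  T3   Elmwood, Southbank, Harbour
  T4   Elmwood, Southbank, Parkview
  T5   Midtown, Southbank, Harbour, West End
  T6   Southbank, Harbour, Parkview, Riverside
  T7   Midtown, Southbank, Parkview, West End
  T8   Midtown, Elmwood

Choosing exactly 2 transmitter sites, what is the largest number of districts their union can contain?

Choosing T2, T5 covers {Midtown, Southbank, Harbour, Parkview, West End, Riverside} — 6 districts.
No choice of 2 transmitter sites does better; here Elmwood is left uncovered.

6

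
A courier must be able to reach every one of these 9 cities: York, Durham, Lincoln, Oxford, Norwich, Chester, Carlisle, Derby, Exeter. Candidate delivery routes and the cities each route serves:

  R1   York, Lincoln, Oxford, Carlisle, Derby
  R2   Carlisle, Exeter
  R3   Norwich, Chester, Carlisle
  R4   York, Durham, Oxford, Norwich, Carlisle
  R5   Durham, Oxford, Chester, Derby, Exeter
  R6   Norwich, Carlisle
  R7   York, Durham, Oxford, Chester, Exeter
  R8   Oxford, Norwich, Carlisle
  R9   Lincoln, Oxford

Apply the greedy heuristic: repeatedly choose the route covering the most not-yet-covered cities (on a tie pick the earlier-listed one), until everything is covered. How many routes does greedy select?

Pick 1: R1 covers 5 new cities (York, Lincoln, Oxford, Carlisle, Derby).
Pick 2: R5 covers 3 new cities (Durham, Chester, Exeter).
Pick 3: R3 covers 1 new cities (Norwich).
Greedy uses 3 routes.

3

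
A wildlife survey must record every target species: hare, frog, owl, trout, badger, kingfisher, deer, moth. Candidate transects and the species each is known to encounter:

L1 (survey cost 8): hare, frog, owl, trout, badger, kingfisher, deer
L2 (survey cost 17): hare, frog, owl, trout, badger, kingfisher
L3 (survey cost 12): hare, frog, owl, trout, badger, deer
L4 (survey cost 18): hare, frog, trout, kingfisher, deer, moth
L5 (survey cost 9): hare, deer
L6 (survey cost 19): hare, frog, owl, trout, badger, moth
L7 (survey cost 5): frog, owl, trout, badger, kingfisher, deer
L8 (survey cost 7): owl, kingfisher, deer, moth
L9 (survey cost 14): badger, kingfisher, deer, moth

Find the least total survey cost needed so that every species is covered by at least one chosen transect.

L1, L8 cover every species at survey cost 8 + 7 = 15.
Any cover uses at least 2 transects; among all covering selections none totals below 15.

15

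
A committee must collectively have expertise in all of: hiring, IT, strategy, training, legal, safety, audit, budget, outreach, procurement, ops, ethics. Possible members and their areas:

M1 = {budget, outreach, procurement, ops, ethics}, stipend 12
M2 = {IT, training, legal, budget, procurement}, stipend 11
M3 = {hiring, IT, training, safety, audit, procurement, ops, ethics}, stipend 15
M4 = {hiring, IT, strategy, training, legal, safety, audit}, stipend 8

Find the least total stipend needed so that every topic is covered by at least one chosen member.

M1, M4 cover every topic at stipend 12 + 8 = 20.
Any cover uses at least 2 members; among all covering selections none totals below 20.

20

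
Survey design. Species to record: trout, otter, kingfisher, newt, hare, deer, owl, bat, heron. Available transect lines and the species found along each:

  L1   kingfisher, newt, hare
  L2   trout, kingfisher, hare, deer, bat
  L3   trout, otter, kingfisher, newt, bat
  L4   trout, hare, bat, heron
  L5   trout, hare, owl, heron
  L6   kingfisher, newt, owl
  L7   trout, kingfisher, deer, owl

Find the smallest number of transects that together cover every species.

3

L2, L3, L5 together cover {trout, otter, kingfisher, newt, hare, deer, owl, bat, heron} — every species.
No 2 of the 7 transects cover everything (all 21 pairs fall short), so 3 is minimum.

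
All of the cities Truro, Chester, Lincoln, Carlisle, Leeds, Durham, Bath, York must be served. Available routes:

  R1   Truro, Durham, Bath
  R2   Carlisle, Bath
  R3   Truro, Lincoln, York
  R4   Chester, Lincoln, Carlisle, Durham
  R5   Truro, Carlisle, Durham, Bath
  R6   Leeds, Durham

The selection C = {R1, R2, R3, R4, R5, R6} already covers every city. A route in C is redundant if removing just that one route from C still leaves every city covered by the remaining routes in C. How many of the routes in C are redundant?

3

Drop R1: the rest still cover every city — redundant.
Drop R2: the rest still cover every city — redundant.
Drop R3: York uncovered — not redundant.
Drop R4: Chester uncovered — not redundant.
Drop R5: the rest still cover every city — redundant.
Drop R6: Leeds uncovered — not redundant.
3 redundant: R1, R2, R5.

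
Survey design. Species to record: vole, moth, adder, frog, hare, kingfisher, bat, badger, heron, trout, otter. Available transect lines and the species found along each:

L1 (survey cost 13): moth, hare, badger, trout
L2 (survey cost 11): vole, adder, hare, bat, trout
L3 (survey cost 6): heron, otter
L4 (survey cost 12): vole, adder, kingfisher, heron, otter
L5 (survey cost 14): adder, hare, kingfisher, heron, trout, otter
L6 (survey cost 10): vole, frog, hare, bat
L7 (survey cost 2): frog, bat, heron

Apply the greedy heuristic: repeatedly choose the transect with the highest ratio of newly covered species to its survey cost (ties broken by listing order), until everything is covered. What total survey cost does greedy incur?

44

Pick 1: L7 adds 3 new (frog, bat, heron) at survey cost 2 (ratio 3/2).
Pick 2: L2 adds 4 new (vole, adder, hare, trout) at survey cost 11 (ratio 4/11).
Pick 3: L3 adds 1 new (otter) at survey cost 6 (ratio 1/6).
Pick 4: L1 adds 2 new (moth, badger) at survey cost 13 (ratio 2/13).
Pick 5: L4 adds 1 new (kingfisher) at survey cost 12 (ratio 1/12).
Greedy total survey cost: 2 + 11 + 6 + 13 + 12 = 44. (The true optimum is 27, so greedy overshoots here.)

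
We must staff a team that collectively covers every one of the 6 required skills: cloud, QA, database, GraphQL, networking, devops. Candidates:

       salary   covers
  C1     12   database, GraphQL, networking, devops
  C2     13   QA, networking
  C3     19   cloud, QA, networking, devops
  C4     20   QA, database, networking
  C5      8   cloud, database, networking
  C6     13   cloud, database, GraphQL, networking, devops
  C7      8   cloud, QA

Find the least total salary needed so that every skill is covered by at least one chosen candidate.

C1, C7 cover every skill at salary 12 + 8 = 20.
Any cover uses at least 2 candidates; among all covering selections none totals below 20.
Greedy by coverage-per-salary would pick C6, C7 for 21 — worse than the optimum 20.

20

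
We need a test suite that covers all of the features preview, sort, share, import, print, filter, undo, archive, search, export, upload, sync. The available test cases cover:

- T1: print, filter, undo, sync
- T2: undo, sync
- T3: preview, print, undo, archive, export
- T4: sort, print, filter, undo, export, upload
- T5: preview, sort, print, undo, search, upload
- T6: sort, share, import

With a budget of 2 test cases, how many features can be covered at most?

Choosing T1, T5 covers {preview, sort, print, filter, undo, search, upload, sync} — 8 features.
No choice of 2 test cases does better; here share, import, archive, export are left uncovered.

8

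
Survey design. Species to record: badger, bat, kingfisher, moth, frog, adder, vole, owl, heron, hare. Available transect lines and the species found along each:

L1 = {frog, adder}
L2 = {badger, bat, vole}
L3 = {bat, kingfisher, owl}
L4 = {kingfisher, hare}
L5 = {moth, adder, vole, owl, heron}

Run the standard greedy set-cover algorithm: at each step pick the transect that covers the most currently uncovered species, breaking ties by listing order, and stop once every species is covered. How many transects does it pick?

4

Pick 1: L5 covers 5 new species (moth, adder, vole, owl, heron).
Pick 2: L2 covers 2 new species (badger, bat).
Pick 3: L4 covers 2 new species (kingfisher, hare).
Pick 4: L1 covers 1 new species (frog).
Greedy uses 4 transects.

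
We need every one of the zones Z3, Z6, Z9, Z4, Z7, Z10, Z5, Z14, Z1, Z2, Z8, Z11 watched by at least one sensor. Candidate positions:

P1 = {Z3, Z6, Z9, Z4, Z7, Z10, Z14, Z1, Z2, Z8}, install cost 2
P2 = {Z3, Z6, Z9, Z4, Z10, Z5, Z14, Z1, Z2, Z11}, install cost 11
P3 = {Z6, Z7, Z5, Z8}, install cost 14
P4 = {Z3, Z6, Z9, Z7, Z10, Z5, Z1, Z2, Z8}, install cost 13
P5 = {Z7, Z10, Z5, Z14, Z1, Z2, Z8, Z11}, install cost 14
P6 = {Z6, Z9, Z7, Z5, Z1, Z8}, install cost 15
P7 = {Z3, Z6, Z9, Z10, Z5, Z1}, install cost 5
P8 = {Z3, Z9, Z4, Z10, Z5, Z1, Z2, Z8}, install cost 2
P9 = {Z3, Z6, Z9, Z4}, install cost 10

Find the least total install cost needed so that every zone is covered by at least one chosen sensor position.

13

P1, P2 cover every zone at install cost 2 + 11 = 13.
Any cover uses at least 2 sensor positions; among all covering selections none totals below 13.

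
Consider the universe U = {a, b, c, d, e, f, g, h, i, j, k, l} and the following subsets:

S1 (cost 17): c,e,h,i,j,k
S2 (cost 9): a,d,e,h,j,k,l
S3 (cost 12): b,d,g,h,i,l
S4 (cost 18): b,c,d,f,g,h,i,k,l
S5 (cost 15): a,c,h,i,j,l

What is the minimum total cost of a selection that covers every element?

27

S2, S4 cover every element at cost 9 + 18 = 27.
Any cover uses at least 2 sets; among all covering selections none totals below 27.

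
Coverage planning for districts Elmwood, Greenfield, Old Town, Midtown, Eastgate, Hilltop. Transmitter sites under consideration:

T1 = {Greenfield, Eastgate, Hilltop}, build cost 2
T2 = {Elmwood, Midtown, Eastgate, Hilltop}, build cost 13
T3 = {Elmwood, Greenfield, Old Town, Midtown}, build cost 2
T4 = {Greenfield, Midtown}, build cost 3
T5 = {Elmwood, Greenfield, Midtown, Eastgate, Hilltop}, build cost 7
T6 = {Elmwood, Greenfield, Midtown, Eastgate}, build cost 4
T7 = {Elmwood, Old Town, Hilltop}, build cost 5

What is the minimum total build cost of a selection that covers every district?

4

T1, T3 cover every district at build cost 2 + 2 = 4.
Any cover uses at least 2 transmitter sites; among all covering selections none totals below 4.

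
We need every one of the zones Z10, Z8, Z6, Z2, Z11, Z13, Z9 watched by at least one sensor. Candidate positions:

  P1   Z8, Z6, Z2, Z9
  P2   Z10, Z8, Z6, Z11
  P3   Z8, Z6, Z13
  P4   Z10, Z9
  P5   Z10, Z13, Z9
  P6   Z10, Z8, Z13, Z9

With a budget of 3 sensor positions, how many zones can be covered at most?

Choosing P1, P2, P3 covers {Z10, Z8, Z6, Z2, Z11, Z13, Z9} — 7 zones.
That is all 7 zones.

7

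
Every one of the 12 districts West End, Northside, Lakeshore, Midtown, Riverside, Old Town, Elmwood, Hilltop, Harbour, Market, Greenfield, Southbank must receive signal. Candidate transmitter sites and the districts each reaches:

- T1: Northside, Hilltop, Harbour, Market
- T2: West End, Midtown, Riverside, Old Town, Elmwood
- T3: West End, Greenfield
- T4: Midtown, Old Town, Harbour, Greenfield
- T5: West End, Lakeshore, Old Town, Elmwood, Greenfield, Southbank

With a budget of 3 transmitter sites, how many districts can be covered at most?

Choosing T1, T2, T5 covers {West End, Northside, Lakeshore, Midtown, Riverside, Old Town, Elmwood, Hilltop, Harbour, Market, Greenfield, Southbank} — 12 districts.
That is all 12 districts.

12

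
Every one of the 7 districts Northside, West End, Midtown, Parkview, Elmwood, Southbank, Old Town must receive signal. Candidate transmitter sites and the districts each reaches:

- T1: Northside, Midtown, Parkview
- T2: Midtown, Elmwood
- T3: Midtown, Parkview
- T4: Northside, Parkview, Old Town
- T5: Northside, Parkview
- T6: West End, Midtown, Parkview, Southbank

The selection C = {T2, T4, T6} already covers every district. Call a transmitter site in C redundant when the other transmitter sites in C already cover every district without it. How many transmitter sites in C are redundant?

Drop T2: Elmwood uncovered — not redundant.
Drop T4: Northside, Old Town uncovered — not redundant.
Drop T6: West End, Southbank uncovered — not redundant.
None of the transmitter sites in C is redundant.

0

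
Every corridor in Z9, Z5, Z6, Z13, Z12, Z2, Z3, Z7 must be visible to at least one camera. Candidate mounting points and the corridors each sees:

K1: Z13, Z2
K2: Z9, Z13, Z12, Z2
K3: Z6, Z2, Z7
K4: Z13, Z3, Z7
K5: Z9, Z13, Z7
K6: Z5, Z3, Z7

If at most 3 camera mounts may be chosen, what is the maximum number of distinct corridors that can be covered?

8

Choosing K2, K3, K6 covers {Z9, Z5, Z6, Z13, Z12, Z2, Z3, Z7} — 8 corridors.
That is all 8 corridors.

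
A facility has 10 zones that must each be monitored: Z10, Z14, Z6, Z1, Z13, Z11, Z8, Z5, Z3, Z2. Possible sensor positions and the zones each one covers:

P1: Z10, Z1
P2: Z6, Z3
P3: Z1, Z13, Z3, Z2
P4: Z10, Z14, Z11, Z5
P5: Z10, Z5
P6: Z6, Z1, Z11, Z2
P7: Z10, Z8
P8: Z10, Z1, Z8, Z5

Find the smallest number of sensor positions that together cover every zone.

P2, P3, P4, P7 together cover {Z10, Z14, Z6, Z1, Z13, Z11, Z8, Z5, Z3, Z2} — every zone.
No 3 of the 8 sensor positions cover everything (all 56 triples fall short), so 4 is minimum.

4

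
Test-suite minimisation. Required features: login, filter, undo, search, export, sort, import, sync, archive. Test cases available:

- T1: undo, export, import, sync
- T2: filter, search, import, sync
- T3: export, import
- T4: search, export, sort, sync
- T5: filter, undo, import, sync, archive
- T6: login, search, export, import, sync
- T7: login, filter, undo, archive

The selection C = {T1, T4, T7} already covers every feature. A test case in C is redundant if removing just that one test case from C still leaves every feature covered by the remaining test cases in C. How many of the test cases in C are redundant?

0

Drop T1: import uncovered — not redundant.
Drop T4: search, sort uncovered — not redundant.
Drop T7: login, filter, archive uncovered — not redundant.
None of the test cases in C is redundant.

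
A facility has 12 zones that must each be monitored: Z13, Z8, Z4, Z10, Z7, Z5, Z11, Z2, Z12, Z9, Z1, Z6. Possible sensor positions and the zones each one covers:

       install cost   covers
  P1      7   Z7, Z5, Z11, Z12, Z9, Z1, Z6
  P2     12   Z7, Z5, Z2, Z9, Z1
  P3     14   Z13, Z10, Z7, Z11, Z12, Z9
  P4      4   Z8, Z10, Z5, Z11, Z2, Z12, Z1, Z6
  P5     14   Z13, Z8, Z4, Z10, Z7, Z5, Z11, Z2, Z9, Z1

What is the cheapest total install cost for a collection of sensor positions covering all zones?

P4, P5 cover every zone at install cost 4 + 14 = 18.
Any cover uses at least 2 sensor positions; among all covering selections none totals below 18.
Greedy by coverage-per-install cost would pick P4, P1, P5 for 25 — worse than the optimum 18.

18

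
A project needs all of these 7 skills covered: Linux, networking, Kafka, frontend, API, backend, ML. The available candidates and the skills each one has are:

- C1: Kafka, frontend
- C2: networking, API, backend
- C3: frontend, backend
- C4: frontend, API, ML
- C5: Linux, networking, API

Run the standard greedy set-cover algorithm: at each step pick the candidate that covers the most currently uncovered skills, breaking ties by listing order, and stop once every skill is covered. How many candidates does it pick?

Pick 1: C2 covers 3 new skills (networking, API, backend).
Pick 2: C1 covers 2 new skills (Kafka, frontend).
Pick 3: C4 covers 1 new skills (ML).
Pick 4: C5 covers 1 new skills (Linux).
Greedy uses 4 candidates.

4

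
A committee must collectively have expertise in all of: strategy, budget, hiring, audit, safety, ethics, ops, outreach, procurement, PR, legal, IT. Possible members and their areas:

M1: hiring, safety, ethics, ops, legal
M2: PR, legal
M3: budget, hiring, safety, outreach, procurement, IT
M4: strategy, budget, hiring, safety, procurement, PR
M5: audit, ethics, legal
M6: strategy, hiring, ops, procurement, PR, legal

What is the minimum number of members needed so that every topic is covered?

3

M3, M5, M6 together cover {strategy, budget, hiring, audit, safety, ethics, ops, outreach, procurement, PR, legal, IT} — every topic.
No 2 of the 6 members cover everything (all 15 pairs fall short), so 3 is minimum.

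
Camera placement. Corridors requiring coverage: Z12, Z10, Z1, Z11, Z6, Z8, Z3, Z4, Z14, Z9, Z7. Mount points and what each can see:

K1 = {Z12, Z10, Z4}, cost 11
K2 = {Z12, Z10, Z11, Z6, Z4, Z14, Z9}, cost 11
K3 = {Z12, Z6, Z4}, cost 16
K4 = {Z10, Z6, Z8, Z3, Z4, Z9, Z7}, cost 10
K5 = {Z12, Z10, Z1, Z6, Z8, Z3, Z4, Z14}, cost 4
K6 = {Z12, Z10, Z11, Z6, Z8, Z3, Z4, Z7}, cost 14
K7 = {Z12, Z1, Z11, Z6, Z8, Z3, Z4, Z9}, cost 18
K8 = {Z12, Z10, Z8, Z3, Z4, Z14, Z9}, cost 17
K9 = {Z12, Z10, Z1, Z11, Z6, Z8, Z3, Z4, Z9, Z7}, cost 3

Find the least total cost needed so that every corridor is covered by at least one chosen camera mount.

7

K5, K9 cover every corridor at cost 4 + 3 = 7.
Any cover uses at least 2 camera mounts; among all covering selections none totals below 7.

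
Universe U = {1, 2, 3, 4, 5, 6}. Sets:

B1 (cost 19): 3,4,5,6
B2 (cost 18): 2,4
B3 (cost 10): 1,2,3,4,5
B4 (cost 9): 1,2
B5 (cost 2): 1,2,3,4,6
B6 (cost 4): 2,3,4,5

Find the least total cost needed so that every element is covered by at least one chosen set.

6

B5, B6 cover every element at cost 2 + 4 = 6.
Any cover uses at least 2 sets; among all covering selections none totals below 6.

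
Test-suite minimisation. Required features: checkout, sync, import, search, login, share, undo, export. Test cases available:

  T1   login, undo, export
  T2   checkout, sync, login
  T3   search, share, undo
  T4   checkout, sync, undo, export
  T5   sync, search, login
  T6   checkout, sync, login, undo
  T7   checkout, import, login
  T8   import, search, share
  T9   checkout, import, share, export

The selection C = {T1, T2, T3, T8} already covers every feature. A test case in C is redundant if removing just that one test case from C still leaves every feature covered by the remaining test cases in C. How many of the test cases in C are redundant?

Drop T1: export uncovered — not redundant.
Drop T2: checkout, sync uncovered — not redundant.
Drop T3: the rest still cover every feature — redundant.
Drop T8: import uncovered — not redundant.
1 redundant: T3.

1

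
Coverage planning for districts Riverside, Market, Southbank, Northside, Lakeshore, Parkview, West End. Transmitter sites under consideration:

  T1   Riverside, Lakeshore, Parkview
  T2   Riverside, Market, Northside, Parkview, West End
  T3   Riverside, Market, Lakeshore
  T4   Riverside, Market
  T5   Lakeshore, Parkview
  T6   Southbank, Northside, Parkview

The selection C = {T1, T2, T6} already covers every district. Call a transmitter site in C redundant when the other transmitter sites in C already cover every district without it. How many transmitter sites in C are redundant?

Drop T1: Lakeshore uncovered — not redundant.
Drop T2: Market, West End uncovered — not redundant.
Drop T6: Southbank uncovered — not redundant.
None of the transmitter sites in C is redundant.

0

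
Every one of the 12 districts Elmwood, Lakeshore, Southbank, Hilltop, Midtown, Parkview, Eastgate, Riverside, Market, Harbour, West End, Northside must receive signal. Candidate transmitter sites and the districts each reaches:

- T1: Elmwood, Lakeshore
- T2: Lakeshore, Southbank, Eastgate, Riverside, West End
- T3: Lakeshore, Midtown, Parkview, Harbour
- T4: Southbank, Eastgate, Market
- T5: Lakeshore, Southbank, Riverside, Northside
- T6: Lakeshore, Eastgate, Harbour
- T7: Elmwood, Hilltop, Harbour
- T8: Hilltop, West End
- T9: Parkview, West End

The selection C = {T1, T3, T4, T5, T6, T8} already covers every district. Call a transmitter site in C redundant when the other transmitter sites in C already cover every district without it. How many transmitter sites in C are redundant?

1

Drop T1: Elmwood uncovered — not redundant.
Drop T3: Midtown, Parkview uncovered — not redundant.
Drop T4: Market uncovered — not redundant.
Drop T5: Riverside, Northside uncovered — not redundant.
Drop T6: the rest still cover every district — redundant.
Drop T8: Hilltop, West End uncovered — not redundant.
1 redundant: T6.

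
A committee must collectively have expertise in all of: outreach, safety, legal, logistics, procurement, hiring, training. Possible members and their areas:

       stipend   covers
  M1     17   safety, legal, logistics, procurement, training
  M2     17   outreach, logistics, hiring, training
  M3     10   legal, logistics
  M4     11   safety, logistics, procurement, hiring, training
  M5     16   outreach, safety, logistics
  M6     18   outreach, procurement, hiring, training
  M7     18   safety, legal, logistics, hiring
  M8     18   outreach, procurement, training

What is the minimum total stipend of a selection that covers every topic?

34

M1, M2 cover every topic at stipend 17 + 17 = 34.
Any cover uses at least 2 members; among all covering selections none totals below 34.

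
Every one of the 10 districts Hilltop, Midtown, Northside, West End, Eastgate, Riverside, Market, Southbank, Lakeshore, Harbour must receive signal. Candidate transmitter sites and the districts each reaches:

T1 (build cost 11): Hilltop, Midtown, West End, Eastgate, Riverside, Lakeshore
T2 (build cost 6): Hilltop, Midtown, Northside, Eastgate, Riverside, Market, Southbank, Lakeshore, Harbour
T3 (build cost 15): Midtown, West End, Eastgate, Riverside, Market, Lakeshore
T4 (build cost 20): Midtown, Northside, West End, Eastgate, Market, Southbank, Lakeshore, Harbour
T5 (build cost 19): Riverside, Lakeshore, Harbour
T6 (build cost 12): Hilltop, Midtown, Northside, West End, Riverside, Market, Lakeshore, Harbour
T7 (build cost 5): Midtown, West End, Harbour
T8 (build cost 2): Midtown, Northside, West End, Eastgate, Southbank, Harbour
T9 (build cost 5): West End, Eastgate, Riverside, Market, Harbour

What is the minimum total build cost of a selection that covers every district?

T2, T8 cover every district at build cost 6 + 2 = 8.
Any cover uses at least 2 transmitter sites; among all covering selections none totals below 8.

8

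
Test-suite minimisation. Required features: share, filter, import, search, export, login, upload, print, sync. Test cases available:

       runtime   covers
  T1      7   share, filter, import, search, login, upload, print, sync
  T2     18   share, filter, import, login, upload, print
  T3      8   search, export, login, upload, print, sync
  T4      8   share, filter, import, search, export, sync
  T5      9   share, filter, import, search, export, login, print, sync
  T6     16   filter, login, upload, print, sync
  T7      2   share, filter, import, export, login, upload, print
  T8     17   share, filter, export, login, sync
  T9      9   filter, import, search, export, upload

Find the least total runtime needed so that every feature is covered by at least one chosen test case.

9

T1, T7 cover every feature at runtime 7 + 2 = 9.
Any cover uses at least 2 test cases; among all covering selections none totals below 9.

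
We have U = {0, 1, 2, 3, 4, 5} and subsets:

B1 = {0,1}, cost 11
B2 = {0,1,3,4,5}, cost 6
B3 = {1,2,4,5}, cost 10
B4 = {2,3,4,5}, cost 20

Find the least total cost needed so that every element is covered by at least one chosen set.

B2, B3 cover every element at cost 6 + 10 = 16.
Any cover uses at least 2 sets; among all covering selections none totals below 16.

16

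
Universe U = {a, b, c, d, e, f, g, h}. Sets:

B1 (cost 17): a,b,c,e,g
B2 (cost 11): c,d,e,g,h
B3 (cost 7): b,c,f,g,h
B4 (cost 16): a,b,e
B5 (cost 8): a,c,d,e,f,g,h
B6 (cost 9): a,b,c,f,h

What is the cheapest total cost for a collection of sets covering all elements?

B3, B5 cover every element at cost 7 + 8 = 15.
Any cover uses at least 2 sets; among all covering selections none totals below 15.

15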